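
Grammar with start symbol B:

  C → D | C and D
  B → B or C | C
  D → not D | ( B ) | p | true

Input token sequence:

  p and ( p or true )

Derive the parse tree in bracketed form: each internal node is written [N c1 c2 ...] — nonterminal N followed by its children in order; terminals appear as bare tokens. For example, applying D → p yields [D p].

B
C
C and D
D and D
p and D
p and ( B )
p and ( B or C )
p and ( C or C )
p and ( D or C )
p and ( p or C )
p and ( p or D )
p and ( p or true )

[B [C [C [D p]] and [D ( [B [B [C [D p]]] or [C [D true]]] )]]]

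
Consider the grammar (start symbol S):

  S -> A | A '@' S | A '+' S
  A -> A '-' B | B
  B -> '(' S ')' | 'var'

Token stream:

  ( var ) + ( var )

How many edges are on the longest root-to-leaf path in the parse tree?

[S [A [B ( [S [A [B var]]] )]] + [S [A [B ( [S [A [B var]]] )]]]]

7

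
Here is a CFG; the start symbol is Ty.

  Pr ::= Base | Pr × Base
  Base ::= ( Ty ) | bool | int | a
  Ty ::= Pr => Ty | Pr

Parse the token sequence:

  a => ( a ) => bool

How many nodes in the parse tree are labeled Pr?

[Ty [Pr [Base a]] => [Ty [Pr [Base ( [Ty [Pr [Base a]]] )]] => [Ty [Pr [Base bool]]]]]

4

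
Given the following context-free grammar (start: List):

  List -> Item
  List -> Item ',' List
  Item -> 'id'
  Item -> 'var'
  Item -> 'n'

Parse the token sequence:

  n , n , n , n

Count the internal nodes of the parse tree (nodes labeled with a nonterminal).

[List [Item n] , [List [Item n] , [List [Item n] , [List [Item n]]]]]

8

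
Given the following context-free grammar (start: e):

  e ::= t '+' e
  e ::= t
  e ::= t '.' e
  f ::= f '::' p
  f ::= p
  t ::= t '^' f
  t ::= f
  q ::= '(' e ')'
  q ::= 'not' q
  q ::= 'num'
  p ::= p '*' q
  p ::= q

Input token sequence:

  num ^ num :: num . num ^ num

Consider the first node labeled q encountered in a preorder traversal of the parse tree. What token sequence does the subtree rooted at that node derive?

num

[e [t [t [f [p [q num]]]] ^ [f [f [p [q num]]] :: [p [q num]]]] . [e [t [t [f [p [q num]]]] ^ [f [p [q num]]]]]]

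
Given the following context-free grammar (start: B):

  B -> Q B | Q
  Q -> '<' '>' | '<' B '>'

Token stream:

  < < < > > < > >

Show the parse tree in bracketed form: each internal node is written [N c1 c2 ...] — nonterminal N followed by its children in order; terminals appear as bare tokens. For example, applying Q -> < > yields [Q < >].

B
Q
< B >
< Q B >
< < B > B >
< < Q > B >
< < < > > B >
< < < > > Q >
< < < > > < > >

[B [Q < [B [Q < [B [Q < >]] >] [B [Q < >]]] >]]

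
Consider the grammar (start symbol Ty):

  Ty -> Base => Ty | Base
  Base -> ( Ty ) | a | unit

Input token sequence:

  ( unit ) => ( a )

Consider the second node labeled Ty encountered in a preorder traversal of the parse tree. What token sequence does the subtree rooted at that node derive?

unit

[Ty [Base ( [Ty [Base unit]] )] => [Ty [Base ( [Ty [Base a]] )]]]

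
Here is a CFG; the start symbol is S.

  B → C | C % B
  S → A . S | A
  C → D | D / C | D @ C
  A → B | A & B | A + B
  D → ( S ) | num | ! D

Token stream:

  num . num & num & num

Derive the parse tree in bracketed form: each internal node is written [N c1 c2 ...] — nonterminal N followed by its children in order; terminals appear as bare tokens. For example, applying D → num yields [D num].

S
A . S
B . S
C . S
D . S
num . S
num . A
num . A & B
num . A & B & B
num . B & B & B
num . C & B & B
num . D & B & B
num . num & B & B
num . num & C & B
num . num & D & B
num . num & num & B
num . num & num & C
num . num & num & D
num . num & num & num

[S [A [B [C [D num]]]] . [S [A [A [A [B [C [D num]]]] & [B [C [D num]]]] & [B [C [D num]]]]]]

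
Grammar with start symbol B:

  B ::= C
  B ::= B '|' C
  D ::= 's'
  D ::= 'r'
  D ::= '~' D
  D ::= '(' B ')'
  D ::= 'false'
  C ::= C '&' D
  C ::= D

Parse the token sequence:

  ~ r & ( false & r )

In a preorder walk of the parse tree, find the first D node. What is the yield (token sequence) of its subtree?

~ r

[B [C [C [D ~ [D r]]] & [D ( [B [C [C [D false]] & [D r]]] )]]]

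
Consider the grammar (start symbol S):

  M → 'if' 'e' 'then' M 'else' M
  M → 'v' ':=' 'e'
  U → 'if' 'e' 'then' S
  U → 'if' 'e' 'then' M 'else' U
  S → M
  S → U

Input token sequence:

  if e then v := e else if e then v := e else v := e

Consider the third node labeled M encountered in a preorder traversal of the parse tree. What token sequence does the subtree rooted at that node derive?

[S [M if e then [M v := e] else [M if e then [M v := e] else [M v := e]]]]

if e then v := e else v := e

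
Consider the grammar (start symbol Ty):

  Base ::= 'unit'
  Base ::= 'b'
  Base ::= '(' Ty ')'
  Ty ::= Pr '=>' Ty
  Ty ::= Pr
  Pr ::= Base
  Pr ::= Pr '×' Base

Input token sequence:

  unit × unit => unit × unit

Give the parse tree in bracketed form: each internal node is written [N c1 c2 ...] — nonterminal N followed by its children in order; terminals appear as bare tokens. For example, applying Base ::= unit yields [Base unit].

[Ty [Pr [Pr [Base unit]] × [Base unit]] => [Ty [Pr [Pr [Base unit]] × [Base unit]]]]

Ty
Pr => Ty
Pr × Base => Ty
Base × Base => Ty
unit × Base => Ty
unit × unit => Ty
unit × unit => Pr
unit × unit => Pr × Base
unit × unit => Base × Base
unit × unit => unit × Base
unit × unit => unit × unit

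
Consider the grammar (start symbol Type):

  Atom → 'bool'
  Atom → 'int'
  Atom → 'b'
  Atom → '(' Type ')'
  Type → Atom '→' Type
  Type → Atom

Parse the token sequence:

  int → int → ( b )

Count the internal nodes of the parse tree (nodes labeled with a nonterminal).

8

[Type [Atom int] → [Type [Atom int] → [Type [Atom ( [Type [Atom b]] )]]]]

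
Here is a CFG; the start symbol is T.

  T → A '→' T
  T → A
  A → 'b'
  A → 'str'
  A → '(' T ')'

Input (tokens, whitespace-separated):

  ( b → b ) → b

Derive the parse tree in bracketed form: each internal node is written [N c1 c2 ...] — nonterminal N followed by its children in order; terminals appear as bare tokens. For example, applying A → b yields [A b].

[T [A ( [T [A b] → [T [A b]]] )] → [T [A b]]]

T
A → T
( T ) → T
( A → T ) → T
( b → T ) → T
( b → A ) → T
( b → b ) → T
( b → b ) → A
( b → b ) → b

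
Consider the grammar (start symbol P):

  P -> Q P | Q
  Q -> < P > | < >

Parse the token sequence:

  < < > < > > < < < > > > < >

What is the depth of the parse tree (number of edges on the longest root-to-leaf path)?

[P [Q < [P [Q < >] [P [Q < >]]] >] [P [Q < [P [Q < [P [Q < >]] >]] >] [P [Q < >]]]]

7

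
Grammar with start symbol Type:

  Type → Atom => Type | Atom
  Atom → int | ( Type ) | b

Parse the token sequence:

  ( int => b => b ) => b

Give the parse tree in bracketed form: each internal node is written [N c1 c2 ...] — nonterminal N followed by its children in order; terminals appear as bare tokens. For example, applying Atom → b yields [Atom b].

[Type [Atom ( [Type [Atom int] => [Type [Atom b] => [Type [Atom b]]]] )] => [Type [Atom b]]]

Type
Atom => Type
( Type ) => Type
( Atom => Type ) => Type
( int => Type ) => Type
( int => Atom => Type ) => Type
( int => b => Type ) => Type
( int => b => Atom ) => Type
( int => b => b ) => Type
( int => b => b ) => Atom
( int => b => b ) => b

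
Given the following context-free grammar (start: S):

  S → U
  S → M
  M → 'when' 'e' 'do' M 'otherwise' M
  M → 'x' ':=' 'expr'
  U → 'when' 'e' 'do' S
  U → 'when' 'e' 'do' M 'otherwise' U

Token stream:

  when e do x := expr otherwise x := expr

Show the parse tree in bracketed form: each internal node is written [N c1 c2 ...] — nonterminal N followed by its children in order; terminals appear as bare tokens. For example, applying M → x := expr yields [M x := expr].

[S [M when e do [M x := expr] otherwise [M x := expr]]]

S
M
when e do M otherwise M
when e do x := expr otherwise M
when e do x := expr otherwise x := expr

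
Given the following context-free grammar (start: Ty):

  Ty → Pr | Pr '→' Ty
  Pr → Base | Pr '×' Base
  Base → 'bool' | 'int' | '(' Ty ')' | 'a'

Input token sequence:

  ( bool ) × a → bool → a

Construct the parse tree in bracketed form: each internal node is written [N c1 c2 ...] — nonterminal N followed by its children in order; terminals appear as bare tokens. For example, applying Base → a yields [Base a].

Ty
Pr → Ty
Pr × Base → Ty
Base × Base → Ty
( Ty ) × Base → Ty
( Pr ) × Base → Ty
( Base ) × Base → Ty
( bool ) × Base → Ty
( bool ) × a → Ty
( bool ) × a → Pr → Ty
( bool ) × a → Base → Ty
( bool ) × a → bool → Ty
( bool ) × a → bool → Pr
( bool ) × a → bool → Base
( bool ) × a → bool → a

[Ty [Pr [Pr [Base ( [Ty [Pr [Base bool]]] )]] × [Base a]] → [Ty [Pr [Base bool]] → [Ty [Pr [Base a]]]]]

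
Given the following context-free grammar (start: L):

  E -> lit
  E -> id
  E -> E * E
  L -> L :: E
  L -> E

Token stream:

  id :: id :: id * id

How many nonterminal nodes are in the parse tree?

[L [L [L [E id]] :: [E id]] :: [E [E id] * [E id]]]

8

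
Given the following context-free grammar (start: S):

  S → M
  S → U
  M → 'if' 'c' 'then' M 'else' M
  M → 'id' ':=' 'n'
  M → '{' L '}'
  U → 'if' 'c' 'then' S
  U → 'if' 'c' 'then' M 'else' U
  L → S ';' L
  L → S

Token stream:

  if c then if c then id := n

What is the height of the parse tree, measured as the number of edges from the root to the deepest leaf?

6

[S [U if c then [S [U if c then [S [M id := n]]]]]]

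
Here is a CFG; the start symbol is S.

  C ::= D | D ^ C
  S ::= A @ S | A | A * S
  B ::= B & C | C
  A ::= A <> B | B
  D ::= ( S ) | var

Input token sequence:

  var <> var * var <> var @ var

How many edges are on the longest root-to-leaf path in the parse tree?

7

[S [A [A [B [C [D var]]]] <> [B [C [D var]]]] * [S [A [A [B [C [D var]]]] <> [B [C [D var]]]] @ [S [A [B [C [D var]]]]]]]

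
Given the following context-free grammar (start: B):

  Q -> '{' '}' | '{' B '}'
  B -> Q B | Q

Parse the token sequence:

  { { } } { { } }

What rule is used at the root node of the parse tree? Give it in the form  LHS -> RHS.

B -> Q B

[B [Q { [B [Q { }]] }] [B [Q { [B [Q { }]] }]]]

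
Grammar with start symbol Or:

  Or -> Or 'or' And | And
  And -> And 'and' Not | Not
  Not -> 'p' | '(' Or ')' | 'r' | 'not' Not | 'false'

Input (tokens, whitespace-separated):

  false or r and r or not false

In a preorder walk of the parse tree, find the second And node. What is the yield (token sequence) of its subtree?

[Or [Or [Or [And [Not false]]] or [And [And [Not r]] and [Not r]]] or [And [Not not [Not false]]]]

r and r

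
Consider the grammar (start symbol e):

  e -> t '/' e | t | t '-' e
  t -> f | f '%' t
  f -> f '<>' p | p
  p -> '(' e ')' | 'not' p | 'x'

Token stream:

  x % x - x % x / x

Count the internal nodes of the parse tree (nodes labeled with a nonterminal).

18

[e [t [f [p x]] % [t [f [p x]]]] - [e [t [f [p x]] % [t [f [p x]]]] / [e [t [f [p x]]]]]]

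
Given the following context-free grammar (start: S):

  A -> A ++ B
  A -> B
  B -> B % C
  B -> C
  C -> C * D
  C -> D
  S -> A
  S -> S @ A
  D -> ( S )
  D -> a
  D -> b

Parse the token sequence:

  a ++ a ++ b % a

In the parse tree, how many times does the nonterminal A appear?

3

[S [A [A [A [B [C [D a]]]] ++ [B [C [D a]]]] ++ [B [B [C [D b]]] % [C [D a]]]]]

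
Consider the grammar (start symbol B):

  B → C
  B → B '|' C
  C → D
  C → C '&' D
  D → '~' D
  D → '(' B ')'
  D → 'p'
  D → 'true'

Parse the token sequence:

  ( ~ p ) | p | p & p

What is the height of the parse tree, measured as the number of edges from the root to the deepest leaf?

9

[B [B [B [C [D ( [B [C [D ~ [D p]]]] )]]] | [C [D p]]] | [C [C [D p]] & [D p]]]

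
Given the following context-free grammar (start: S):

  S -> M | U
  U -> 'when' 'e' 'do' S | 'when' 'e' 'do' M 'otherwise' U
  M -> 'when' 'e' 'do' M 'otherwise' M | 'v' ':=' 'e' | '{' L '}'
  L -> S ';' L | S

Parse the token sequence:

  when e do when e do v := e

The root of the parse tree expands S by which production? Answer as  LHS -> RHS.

S -> U

[S [U when e do [S [U when e do [S [M v := e]]]]]]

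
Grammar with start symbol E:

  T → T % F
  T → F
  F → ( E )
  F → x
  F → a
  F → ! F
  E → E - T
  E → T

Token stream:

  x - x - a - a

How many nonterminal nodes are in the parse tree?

[E [E [E [E [T [F x]]] - [T [F x]]] - [T [F a]]] - [T [F a]]]

12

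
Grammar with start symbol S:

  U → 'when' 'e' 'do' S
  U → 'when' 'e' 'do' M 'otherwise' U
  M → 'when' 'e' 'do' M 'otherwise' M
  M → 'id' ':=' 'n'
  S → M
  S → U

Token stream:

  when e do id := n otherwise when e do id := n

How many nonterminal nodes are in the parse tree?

6

[S [U when e do [M id := n] otherwise [U when e do [S [M id := n]]]]]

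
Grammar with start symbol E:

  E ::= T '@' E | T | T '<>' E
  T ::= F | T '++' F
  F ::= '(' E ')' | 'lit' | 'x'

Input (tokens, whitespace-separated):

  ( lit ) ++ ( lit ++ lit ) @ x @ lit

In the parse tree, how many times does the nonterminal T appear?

[E [T [T [F ( [E [T [F lit]]] )]] ++ [F ( [E [T [T [F lit]] ++ [F lit]]] )]] @ [E [T [F x]] @ [E [T [F lit]]]]]

7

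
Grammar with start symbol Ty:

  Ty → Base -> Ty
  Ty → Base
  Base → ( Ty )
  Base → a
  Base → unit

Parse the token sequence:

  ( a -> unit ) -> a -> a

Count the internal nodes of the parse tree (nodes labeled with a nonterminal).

[Ty [Base ( [Ty [Base a] -> [Ty [Base unit]]] )] -> [Ty [Base a] -> [Ty [Base a]]]]

10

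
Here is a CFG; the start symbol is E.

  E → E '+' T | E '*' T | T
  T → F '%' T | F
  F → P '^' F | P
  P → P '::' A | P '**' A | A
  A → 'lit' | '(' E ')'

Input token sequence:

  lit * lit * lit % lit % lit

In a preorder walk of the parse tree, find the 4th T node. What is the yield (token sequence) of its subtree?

[E [E [E [T [F [P [A lit]]]]] * [T [F [P [A lit]]]]] * [T [F [P [A lit]]] % [T [F [P [A lit]]] % [T [F [P [A lit]]]]]]]

lit % lit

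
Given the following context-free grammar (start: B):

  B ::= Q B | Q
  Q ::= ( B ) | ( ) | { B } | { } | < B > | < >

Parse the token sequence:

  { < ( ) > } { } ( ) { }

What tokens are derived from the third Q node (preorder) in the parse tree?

( )

[B [Q { [B [Q < [B [Q ( )]] >]] }] [B [Q { }] [B [Q ( )] [B [Q { }]]]]]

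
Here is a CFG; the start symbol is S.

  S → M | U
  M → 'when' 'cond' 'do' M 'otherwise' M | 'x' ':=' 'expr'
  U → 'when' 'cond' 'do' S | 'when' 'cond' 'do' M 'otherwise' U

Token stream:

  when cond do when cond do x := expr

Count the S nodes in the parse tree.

[S [U when cond do [S [U when cond do [S [M x := expr]]]]]]

3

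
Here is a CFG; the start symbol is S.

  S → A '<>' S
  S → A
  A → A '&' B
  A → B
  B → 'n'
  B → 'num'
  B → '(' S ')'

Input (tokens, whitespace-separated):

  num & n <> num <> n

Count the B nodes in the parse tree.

[S [A [A [B num]] & [B n]] <> [S [A [B num]] <> [S [A [B n]]]]]

4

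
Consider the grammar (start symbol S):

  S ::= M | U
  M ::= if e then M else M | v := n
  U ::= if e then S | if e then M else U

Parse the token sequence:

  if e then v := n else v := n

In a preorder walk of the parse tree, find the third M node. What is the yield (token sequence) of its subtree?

[S [M if e then [M v := n] else [M v := n]]]

v := n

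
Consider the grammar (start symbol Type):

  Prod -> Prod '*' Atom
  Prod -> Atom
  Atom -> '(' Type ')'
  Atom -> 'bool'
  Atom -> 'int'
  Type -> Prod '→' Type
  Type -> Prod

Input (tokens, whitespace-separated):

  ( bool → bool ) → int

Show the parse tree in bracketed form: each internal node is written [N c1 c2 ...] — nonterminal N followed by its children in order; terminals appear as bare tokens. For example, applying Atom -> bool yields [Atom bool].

Type
Prod → Type
Atom → Type
( Type ) → Type
( Prod → Type ) → Type
( Atom → Type ) → Type
( bool → Type ) → Type
( bool → Prod ) → Type
( bool → Atom ) → Type
( bool → bool ) → Type
( bool → bool ) → Prod
( bool → bool ) → Atom
( bool → bool ) → int

[Type [Prod [Atom ( [Type [Prod [Atom bool]] → [Type [Prod [Atom bool]]]] )]] → [Type [Prod [Atom int]]]]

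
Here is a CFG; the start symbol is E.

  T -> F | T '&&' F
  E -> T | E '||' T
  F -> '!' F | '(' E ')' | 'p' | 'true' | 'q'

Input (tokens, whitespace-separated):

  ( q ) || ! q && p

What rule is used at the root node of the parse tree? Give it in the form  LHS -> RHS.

E -> E '||' T

[E [E [T [F ( [E [T [F q]]] )]]] || [T [T [F ! [F q]]] && [F p]]]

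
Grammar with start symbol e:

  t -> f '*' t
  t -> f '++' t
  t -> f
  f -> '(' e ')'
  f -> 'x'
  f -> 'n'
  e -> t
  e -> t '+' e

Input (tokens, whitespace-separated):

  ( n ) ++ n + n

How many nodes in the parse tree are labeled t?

[e [t [f ( [e [t [f n]]] )] ++ [t [f n]]] + [e [t [f n]]]]

4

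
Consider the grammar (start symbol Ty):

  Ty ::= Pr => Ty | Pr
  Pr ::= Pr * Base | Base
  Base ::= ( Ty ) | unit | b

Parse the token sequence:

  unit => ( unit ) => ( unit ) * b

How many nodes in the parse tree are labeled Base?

[Ty [Pr [Base unit]] => [Ty [Pr [Base ( [Ty [Pr [Base unit]]] )]] => [Ty [Pr [Pr [Base ( [Ty [Pr [Base unit]]] )]] * [Base b]]]]]

6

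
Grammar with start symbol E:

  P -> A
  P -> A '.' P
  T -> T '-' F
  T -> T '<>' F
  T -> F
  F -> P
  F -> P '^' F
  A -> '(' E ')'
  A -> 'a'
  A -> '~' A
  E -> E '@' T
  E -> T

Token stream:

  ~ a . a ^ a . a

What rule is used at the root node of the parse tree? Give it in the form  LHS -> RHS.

E -> T

[E [T [F [P [A ~ [A a]] . [P [A a]]] ^ [F [P [A a] . [P [A a]]]]]]]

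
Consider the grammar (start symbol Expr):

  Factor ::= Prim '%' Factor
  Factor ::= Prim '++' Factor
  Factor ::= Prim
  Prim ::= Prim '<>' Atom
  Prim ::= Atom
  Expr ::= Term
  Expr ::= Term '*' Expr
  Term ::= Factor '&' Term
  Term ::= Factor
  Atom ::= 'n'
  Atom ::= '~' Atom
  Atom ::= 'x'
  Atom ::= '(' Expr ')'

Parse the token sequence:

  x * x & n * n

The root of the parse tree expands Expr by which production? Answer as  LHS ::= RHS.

[Expr [Term [Factor [Prim [Atom x]]]] * [Expr [Term [Factor [Prim [Atom x]]] & [Term [Factor [Prim [Atom n]]]]] * [Expr [Term [Factor [Prim [Atom n]]]]]]]

Expr ::= Term '*' Expr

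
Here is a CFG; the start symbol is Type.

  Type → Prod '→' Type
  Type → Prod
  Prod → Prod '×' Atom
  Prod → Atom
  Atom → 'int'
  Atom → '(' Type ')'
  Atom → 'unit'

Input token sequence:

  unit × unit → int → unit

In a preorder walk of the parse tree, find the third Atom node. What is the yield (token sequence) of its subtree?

int

[Type [Prod [Prod [Atom unit]] × [Atom unit]] → [Type [Prod [Atom int]] → [Type [Prod [Atom unit]]]]]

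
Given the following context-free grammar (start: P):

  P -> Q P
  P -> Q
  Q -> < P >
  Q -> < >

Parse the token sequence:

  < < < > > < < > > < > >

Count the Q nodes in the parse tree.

6

[P [Q < [P [Q < [P [Q < >]] >] [P [Q < [P [Q < >]] >] [P [Q < >]]]] >]]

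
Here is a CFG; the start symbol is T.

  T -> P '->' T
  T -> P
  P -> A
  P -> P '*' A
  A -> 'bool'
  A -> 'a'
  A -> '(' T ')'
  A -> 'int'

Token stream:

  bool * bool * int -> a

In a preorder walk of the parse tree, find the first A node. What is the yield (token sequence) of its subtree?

[T [P [P [P [A bool]] * [A bool]] * [A int]] -> [T [P [A a]]]]

bool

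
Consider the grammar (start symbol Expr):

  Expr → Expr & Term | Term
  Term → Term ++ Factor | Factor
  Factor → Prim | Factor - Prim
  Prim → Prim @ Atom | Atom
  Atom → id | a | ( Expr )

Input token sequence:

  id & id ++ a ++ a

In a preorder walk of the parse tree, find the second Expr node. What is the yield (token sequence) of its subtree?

[Expr [Expr [Term [Factor [Prim [Atom id]]]]] & [Term [Term [Term [Factor [Prim [Atom id]]]] ++ [Factor [Prim [Atom a]]]] ++ [Factor [Prim [Atom a]]]]]

id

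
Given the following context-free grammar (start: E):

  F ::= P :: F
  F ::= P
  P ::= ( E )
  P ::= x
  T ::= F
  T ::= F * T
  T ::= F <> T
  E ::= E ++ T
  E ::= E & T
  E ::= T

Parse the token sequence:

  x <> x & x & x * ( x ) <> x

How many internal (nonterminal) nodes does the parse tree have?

[E [E [E [T [F [P x]] <> [T [F [P x]]]]] & [T [F [P x]]]] & [T [F [P x]] * [T [F [P ( [E [T [F [P x]]]] )]] <> [T [F [P x]]]]]]

25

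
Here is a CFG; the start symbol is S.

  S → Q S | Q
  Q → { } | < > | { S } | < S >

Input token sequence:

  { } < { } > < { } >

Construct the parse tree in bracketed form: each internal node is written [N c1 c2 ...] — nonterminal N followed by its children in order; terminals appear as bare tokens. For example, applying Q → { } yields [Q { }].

[S [Q { }] [S [Q < [S [Q { }]] >] [S [Q < [S [Q { }]] >]]]]

S
Q S
{ } S
{ } Q S
{ } < S > S
{ } < Q > S
{ } < { } > S
{ } < { } > Q
{ } < { } > < S >
{ } < { } > < Q >
{ } < { } > < { } >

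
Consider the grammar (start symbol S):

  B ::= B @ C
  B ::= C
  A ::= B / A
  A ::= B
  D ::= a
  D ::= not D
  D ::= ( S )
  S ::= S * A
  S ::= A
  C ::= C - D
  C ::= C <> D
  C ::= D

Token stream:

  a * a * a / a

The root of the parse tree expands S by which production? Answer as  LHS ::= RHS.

[S [S [S [A [B [C [D a]]]]] * [A [B [C [D a]]]]] * [A [B [C [D a]]] / [A [B [C [D a]]]]]]

S ::= S * A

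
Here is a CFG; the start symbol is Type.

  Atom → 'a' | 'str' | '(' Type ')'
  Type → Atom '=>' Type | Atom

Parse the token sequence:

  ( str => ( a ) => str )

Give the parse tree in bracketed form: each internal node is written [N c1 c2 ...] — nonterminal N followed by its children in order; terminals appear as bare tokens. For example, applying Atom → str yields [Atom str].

[Type [Atom ( [Type [Atom str] => [Type [Atom ( [Type [Atom a]] )] => [Type [Atom str]]]] )]]

Type
Atom
( Type )
( Atom => Type )
( str => Type )
( str => Atom => Type )
( str => ( Type ) => Type )
( str => ( Atom ) => Type )
( str => ( a ) => Type )
( str => ( a ) => Atom )
( str => ( a ) => str )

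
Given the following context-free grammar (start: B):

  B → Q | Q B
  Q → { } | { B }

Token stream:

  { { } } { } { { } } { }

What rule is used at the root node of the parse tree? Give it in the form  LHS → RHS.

[B [Q { [B [Q { }]] }] [B [Q { }] [B [Q { [B [Q { }]] }] [B [Q { }]]]]]

B → Q B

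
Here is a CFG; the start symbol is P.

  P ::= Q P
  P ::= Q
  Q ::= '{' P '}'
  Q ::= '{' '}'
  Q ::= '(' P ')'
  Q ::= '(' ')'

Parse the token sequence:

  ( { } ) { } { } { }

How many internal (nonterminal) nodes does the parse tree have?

10

[P [Q ( [P [Q { }]] )] [P [Q { }] [P [Q { }] [P [Q { }]]]]]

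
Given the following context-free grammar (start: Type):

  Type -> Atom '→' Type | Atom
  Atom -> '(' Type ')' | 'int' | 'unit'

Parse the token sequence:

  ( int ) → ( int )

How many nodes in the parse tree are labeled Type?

[Type [Atom ( [Type [Atom int]] )] → [Type [Atom ( [Type [Atom int]] )]]]

4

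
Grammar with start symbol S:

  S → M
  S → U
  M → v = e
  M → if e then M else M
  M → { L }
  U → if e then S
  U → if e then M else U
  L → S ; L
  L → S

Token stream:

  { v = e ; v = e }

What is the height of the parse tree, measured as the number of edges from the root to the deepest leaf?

6

[S [M { [L [S [M v = e]] ; [L [S [M v = e]]]] }]]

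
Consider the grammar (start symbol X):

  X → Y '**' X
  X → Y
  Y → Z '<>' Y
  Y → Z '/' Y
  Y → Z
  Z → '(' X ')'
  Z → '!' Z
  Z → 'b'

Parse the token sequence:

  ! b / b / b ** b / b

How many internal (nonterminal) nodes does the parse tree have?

13

[X [Y [Z ! [Z b]] / [Y [Z b] / [Y [Z b]]]] ** [X [Y [Z b] / [Y [Z b]]]]]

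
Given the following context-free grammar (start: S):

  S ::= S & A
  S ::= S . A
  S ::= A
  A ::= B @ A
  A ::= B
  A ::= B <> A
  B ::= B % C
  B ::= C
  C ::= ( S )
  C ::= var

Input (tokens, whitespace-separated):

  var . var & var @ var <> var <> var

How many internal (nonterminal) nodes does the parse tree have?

[S [S [S [A [B [C var]]]] . [A [B [C var]]]] & [A [B [C var]] @ [A [B [C var]] <> [A [B [C var]] <> [A [B [C var]]]]]]]

21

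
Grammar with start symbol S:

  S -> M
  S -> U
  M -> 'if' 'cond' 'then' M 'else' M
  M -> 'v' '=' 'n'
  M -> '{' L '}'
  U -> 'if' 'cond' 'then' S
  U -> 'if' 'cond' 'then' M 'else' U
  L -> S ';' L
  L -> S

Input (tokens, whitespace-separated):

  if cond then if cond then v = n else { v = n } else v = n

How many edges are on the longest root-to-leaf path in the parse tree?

[S [M if cond then [M if cond then [M v = n] else [M { [L [S [M v = n]]] }]] else [M v = n]]]

7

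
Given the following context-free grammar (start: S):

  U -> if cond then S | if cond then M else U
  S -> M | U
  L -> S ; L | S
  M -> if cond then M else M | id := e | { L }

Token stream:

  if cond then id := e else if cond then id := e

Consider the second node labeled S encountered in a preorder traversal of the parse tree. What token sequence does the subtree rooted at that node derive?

id := e

[S [U if cond then [M id := e] else [U if cond then [S [M id := e]]]]]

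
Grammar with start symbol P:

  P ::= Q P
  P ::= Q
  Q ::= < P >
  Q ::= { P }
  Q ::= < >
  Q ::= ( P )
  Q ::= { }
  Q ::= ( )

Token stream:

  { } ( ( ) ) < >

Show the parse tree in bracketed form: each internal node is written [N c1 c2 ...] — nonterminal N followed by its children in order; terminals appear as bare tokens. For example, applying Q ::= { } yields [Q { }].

P
Q P
{ } P
{ } Q P
{ } ( P ) P
{ } ( Q ) P
{ } ( ( ) ) P
{ } ( ( ) ) Q
{ } ( ( ) ) < >

[P [Q { }] [P [Q ( [P [Q ( )]] )] [P [Q < >]]]]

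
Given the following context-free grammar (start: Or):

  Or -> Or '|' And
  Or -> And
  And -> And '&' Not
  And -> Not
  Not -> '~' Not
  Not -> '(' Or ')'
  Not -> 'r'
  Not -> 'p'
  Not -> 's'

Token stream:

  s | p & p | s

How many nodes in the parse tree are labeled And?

[Or [Or [Or [And [Not s]]] | [And [And [Not p]] & [Not p]]] | [And [Not s]]]

4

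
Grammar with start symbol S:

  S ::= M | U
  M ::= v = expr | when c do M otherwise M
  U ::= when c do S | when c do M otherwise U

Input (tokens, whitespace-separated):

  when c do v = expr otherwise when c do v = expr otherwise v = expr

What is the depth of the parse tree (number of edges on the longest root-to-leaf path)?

4

[S [M when c do [M v = expr] otherwise [M when c do [M v = expr] otherwise [M v = expr]]]]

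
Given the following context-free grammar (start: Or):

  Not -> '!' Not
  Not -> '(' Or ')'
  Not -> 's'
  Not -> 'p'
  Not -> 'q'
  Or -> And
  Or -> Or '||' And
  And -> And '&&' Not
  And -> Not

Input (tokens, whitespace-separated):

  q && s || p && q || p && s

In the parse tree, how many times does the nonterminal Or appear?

3

[Or [Or [Or [And [And [Not q]] && [Not s]]] || [And [And [Not p]] && [Not q]]] || [And [And [Not p]] && [Not s]]]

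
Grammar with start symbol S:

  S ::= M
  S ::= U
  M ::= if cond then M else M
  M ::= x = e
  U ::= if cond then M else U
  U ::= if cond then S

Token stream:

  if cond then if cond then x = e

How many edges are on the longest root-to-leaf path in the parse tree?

[S [U if cond then [S [U if cond then [S [M x = e]]]]]]

6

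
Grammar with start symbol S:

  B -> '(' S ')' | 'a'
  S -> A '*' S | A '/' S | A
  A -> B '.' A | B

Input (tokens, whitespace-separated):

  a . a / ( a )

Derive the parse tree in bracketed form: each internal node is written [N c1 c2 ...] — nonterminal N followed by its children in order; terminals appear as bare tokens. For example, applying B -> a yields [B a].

[S [A [B a] . [A [B a]]] / [S [A [B ( [S [A [B a]]] )]]]]

S
A / S
B . A / S
a . A / S
a . B / S
a . a / S
a . a / A
a . a / B
a . a / ( S )
a . a / ( A )
a . a / ( B )
a . a / ( a )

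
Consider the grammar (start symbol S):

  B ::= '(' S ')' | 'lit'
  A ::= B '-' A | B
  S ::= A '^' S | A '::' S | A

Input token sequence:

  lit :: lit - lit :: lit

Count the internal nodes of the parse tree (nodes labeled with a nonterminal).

[S [A [B lit]] :: [S [A [B lit] - [A [B lit]]] :: [S [A [B lit]]]]]

11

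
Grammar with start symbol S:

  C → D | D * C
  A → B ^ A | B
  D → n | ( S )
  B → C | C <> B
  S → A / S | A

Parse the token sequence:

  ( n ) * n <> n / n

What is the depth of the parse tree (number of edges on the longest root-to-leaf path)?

10

[S [A [B [C [D ( [S [A [B [C [D n]]]]] )] * [C [D n]]] <> [B [C [D n]]]]] / [S [A [B [C [D n]]]]]]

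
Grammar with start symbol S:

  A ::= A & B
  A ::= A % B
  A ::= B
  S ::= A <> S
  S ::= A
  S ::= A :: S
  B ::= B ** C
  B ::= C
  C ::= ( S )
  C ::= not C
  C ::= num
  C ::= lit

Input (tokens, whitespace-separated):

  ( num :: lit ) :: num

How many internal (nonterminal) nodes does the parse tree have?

[S [A [B [C ( [S [A [B [C num]]] :: [S [A [B [C lit]]]]] )]]] :: [S [A [B [C num]]]]]

16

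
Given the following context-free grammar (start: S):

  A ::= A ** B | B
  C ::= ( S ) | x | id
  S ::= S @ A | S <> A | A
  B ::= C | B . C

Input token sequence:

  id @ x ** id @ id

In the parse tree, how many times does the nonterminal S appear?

[S [S [S [A [B [C id]]]] @ [A [A [B [C x]]] ** [B [C id]]]] @ [A [B [C id]]]]

3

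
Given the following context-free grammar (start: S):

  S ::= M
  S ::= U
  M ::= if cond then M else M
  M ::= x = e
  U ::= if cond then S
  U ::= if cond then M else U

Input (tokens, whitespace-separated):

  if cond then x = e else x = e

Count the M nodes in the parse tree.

3

[S [M if cond then [M x = e] else [M x = e]]]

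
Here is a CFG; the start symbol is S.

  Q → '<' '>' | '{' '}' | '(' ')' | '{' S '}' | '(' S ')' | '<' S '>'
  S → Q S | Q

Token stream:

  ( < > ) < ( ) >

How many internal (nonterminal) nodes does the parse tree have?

8

[S [Q ( [S [Q < >]] )] [S [Q < [S [Q ( )]] >]]]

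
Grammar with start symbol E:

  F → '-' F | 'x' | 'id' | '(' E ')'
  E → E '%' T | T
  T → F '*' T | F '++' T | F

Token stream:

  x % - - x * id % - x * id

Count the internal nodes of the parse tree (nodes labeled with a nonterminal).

[E [E [E [T [F x]]] % [T [F - [F - [F x]]] * [T [F id]]]] % [T [F - [F x]] * [T [F id]]]]

16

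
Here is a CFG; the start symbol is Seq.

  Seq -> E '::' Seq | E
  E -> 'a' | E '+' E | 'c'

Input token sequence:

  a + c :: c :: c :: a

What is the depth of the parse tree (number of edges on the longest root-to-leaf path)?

5

[Seq [E [E a] + [E c]] :: [Seq [E c] :: [Seq [E c] :: [Seq [E a]]]]]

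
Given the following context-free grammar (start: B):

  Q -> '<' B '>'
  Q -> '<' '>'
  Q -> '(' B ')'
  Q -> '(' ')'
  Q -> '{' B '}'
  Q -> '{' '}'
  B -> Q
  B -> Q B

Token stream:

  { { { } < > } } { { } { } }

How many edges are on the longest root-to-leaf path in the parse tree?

[B [Q { [B [Q { [B [Q { }] [B [Q < >]]] }]] }] [B [Q { [B [Q { }] [B [Q { }]]] }]]]

7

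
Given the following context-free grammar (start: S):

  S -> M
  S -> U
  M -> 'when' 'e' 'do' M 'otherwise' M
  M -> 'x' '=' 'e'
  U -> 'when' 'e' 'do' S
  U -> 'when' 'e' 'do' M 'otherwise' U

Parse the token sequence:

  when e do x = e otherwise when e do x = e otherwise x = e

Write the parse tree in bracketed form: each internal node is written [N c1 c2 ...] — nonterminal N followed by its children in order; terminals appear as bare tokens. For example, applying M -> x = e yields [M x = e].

[S [M when e do [M x = e] otherwise [M when e do [M x = e] otherwise [M x = e]]]]

S
M
when e do M otherwise M
when e do x = e otherwise M
when e do x = e otherwise when e do M otherwise M
when e do x = e otherwise when e do x = e otherwise M
when e do x = e otherwise when e do x = e otherwise x = e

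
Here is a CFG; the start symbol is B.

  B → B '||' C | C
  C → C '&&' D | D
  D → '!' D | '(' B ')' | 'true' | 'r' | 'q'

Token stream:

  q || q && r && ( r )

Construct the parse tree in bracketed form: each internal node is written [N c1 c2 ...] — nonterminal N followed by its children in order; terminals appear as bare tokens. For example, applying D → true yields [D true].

B
B || C
C || C
D || C
q || C
q || C && D
q || C && D && D
q || D && D && D
q || q && D && D
q || q && r && D
q || q && r && ( B )
q || q && r && ( C )
q || q && r && ( D )
q || q && r && ( r )

[B [B [C [D q]]] || [C [C [C [D q]] && [D r]] && [D ( [B [C [D r]]] )]]]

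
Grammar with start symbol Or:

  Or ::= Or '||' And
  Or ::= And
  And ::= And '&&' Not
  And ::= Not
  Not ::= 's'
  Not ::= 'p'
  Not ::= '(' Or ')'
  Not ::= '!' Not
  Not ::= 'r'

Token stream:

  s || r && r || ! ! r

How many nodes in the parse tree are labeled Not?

6

[Or [Or [Or [And [Not s]]] || [And [And [Not r]] && [Not r]]] || [And [Not ! [Not ! [Not r]]]]]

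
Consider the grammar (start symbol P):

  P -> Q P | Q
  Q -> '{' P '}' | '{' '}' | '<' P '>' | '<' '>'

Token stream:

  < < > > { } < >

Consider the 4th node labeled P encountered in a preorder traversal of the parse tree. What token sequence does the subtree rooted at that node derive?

< >

[P [Q < [P [Q < >]] >] [P [Q { }] [P [Q < >]]]]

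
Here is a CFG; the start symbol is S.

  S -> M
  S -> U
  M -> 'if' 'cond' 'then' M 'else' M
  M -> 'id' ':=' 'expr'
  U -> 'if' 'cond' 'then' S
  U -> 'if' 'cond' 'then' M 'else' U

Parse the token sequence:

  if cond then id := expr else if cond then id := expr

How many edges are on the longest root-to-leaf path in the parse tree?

[S [U if cond then [M id := expr] else [U if cond then [S [M id := expr]]]]]

5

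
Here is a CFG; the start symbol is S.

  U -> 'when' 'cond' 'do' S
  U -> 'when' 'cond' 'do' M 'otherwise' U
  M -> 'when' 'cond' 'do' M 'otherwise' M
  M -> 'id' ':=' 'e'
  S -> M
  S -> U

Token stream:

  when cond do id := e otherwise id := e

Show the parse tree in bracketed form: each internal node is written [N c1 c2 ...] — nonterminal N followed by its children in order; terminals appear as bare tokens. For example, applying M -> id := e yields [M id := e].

[S [M when cond do [M id := e] otherwise [M id := e]]]

S
M
when cond do M otherwise M
when cond do id := e otherwise M
when cond do id := e otherwise id := e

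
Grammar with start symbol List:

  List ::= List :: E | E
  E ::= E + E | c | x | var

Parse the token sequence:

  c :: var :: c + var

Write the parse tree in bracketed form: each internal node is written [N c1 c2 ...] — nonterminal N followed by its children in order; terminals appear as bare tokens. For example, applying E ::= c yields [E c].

List
List :: E
List :: E :: E
E :: E :: E
c :: E :: E
c :: var :: E
c :: var :: E + E
c :: var :: c + E
c :: var :: c + var

[List [List [List [E c]] :: [E var]] :: [E [E c] + [E var]]]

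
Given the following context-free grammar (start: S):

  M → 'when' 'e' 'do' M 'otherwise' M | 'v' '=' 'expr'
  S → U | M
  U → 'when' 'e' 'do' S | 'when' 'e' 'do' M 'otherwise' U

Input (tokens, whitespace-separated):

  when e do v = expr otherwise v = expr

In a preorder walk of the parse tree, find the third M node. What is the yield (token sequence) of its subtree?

[S [M when e do [M v = expr] otherwise [M v = expr]]]

v = expr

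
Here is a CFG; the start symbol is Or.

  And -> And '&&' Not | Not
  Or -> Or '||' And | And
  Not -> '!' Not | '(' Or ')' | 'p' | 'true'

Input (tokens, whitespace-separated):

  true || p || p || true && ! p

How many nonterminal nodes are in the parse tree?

[Or [Or [Or [Or [And [Not true]]] || [And [Not p]]] || [And [Not p]]] || [And [And [Not true]] && [Not ! [Not p]]]]

15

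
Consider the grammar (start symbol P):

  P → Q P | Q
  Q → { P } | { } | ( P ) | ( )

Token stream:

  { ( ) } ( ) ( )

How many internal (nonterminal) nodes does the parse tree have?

[P [Q { [P [Q ( )]] }] [P [Q ( )] [P [Q ( )]]]]

8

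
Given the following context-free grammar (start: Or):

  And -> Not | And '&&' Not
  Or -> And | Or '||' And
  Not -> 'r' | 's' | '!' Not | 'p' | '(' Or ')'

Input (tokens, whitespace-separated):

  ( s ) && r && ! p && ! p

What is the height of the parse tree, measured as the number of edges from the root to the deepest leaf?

9

[Or [And [And [And [And [Not ( [Or [And [Not s]]] )]] && [Not r]] && [Not ! [Not p]]] && [Not ! [Not p]]]]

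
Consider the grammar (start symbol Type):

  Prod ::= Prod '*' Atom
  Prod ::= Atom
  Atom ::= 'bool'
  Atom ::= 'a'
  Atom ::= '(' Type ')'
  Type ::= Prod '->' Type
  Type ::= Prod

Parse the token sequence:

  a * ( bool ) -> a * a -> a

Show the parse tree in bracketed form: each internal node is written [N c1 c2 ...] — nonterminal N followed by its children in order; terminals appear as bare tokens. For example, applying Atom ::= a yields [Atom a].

Type
Prod -> Type
Prod * Atom -> Type
Atom * Atom -> Type
a * Atom -> Type
a * ( Type ) -> Type
a * ( Prod ) -> Type
a * ( Atom ) -> Type
a * ( bool ) -> Type
a * ( bool ) -> Prod -> Type
a * ( bool ) -> Prod * Atom -> Type
a * ( bool ) -> Atom * Atom -> Type
a * ( bool ) -> a * Atom -> Type
a * ( bool ) -> a * a -> Type
a * ( bool ) -> a * a -> Prod
a * ( bool ) -> a * a -> Atom
a * ( bool ) -> a * a -> a

[Type [Prod [Prod [Atom a]] * [Atom ( [Type [Prod [Atom bool]]] )]] -> [Type [Prod [Prod [Atom a]] * [Atom a]] -> [Type [Prod [Atom a]]]]]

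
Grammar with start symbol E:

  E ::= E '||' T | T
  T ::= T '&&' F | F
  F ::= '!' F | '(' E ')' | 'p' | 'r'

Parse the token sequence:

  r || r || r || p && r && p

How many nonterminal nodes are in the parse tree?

[E [E [E [E [T [F r]]] || [T [F r]]] || [T [F r]]] || [T [T [T [F p]] && [F r]] && [F p]]]

16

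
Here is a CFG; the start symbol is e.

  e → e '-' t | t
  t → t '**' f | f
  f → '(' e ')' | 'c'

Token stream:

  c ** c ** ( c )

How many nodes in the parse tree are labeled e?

[e [t [t [t [f c]] ** [f c]] ** [f ( [e [t [f c]]] )]]]

2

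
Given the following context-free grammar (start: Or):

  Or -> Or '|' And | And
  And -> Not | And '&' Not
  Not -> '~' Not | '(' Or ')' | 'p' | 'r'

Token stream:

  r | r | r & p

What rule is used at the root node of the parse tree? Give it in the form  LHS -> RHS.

[Or [Or [Or [And [Not r]]] | [And [Not r]]] | [And [And [Not r]] & [Not p]]]

Or -> Or '|' And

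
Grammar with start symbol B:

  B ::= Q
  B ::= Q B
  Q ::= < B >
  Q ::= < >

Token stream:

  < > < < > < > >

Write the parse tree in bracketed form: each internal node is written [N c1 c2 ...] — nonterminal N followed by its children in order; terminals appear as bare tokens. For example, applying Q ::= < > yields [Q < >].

B
Q B
< > B
< > Q
< > < B >
< > < Q B >
< > < < > B >
< > < < > Q >
< > < < > < > >

[B [Q < >] [B [Q < [B [Q < >] [B [Q < >]]] >]]]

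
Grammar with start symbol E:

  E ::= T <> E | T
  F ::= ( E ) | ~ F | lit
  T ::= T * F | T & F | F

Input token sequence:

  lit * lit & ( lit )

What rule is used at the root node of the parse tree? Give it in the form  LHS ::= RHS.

E ::= T

[E [T [T [T [F lit]] * [F lit]] & [F ( [E [T [F lit]]] )]]]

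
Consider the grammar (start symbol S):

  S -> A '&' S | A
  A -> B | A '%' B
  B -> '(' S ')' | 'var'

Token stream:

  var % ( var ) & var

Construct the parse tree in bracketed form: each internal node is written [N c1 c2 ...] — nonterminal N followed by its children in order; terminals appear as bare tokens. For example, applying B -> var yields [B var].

[S [A [A [B var]] % [B ( [S [A [B var]]] )]] & [S [A [B var]]]]

S
A & S
A % B & S
B % B & S
var % B & S
var % ( S ) & S
var % ( A ) & S
var % ( B ) & S
var % ( var ) & S
var % ( var ) & A
var % ( var ) & B
var % ( var ) & var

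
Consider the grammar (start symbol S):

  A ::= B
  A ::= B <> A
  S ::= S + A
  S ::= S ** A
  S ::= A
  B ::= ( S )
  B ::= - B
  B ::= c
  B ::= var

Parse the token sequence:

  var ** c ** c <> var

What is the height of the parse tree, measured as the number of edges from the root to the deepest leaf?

5

[S [S [S [A [B var]]] ** [A [B c]]] ** [A [B c] <> [A [B var]]]]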